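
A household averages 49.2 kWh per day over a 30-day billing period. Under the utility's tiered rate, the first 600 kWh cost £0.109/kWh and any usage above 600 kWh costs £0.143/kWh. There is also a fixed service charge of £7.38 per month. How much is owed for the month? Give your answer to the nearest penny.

Usage = 49.2 kWh/day × 30 days = 1476 kWh
First 600 kWh × £0.109 = £65.40
Remaining 876 kWh × £0.143 = £125.27
Energy charge = £190.67; + service £7.38 = £198.05

£198.05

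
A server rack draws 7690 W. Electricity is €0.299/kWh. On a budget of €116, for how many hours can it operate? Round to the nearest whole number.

Energy budget = €116 / €0.299 per kWh = 388 kWh = 387,960 Wh
Runtime = 387,960 Wh / 7690 W = 50.45 h

50 h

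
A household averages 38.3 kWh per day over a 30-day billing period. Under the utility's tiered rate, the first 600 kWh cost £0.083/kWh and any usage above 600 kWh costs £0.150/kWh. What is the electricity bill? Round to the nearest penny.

Usage = 38.3 kWh/day × 30 days = 1149 kWh
First 600 kWh × £0.083 = £49.80
Remaining 549 kWh × £0.150 = £82.35
Total = £132.15

£132.15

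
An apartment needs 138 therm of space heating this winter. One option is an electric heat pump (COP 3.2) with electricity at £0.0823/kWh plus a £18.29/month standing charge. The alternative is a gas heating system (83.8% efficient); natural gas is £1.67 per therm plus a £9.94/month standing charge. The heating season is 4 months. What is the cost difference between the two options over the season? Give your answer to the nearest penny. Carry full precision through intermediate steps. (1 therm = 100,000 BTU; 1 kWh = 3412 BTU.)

£137.59

Heat load = 138 therm × 100,000 = 13,800,000 BTU
Gas: input = 13,800,000 / 0.838 = 16,467,780 BTU = 164.7 therm → 164.7 × £1.67 = £275.01; + 4 × £9.94 standing = £314.77
Heat pump: 13,800,000 BTU / 3412 = 4,045 kWh heat; / 3.2 = 1,264 kWh in → × £0.0823 = £104.02; + 4 × £18.29 standing = £177.18
Difference = |£314.77 − £177.18| = £137.59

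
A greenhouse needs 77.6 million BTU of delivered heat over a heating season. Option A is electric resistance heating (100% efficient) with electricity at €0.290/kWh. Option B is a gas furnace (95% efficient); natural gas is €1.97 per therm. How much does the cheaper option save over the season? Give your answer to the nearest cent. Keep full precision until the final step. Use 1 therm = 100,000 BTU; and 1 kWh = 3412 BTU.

Heat load = 77.6 × 10⁶ BTU = 77,600,000 BTU
Gas: input = 77,600,000 / 0.95 = 81,684,211 BTU = 816.8 therm → 816.8 × €1.97 = €1,609.18
Electric: 77,600,000 BTU / 3412 = 22,740 kWh → × €0.290 = €6,595.55
Difference = |€1,609.18 − €6,595.55| = €4,986.37

€4986.37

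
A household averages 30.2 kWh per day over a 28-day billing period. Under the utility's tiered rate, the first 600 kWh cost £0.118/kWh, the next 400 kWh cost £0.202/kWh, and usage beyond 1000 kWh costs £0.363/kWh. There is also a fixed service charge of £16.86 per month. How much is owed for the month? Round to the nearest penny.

Usage = 30.2 kWh/day × 28 days = 845.6 kWh
First 600 kWh × £0.118 = £70.80
Next 245.6 kWh × £0.202 = £49.61
Remaining tier: 0 kWh (not reached)
Energy charge = £120.41; + service £16.86 = £137.27

£137.27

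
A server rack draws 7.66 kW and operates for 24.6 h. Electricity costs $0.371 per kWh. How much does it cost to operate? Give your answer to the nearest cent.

Energy = 7660 W × 24.6 h = 188,436 Wh = 188.4 kWh
Cost = 188.4 kWh × $0.371/kWh = $69.91

$69.91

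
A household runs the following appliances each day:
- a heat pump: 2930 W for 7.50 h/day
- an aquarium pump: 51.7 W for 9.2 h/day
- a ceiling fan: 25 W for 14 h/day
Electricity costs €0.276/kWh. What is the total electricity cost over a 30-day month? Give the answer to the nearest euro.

heat pump: 2930 W × 7.50 h × 30 d = 659,250 Wh = 659.2 kWh
aquarium pump: 51.7 W × 9.2 h × 30 d = 14,269 Wh = 14.27 kWh
ceiling fan: 25 W × 14 h × 30 d = 10,500 Wh = 10.5 kWh
Total energy = 659.2 + 14.27 + 10.5 = 684 kWh
Cost = 684 kWh × €0.276 = €188.79 ≈ €189

€189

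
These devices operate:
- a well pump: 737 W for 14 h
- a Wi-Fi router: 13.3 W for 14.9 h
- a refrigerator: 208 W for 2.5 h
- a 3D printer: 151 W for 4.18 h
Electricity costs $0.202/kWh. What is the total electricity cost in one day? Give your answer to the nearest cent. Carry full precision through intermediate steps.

$2.36

well pump: 737 W × 14 h = 10,318 Wh = 10.32 kWh
Wi-Fi router: 13.3 W × 14.9 h = 198 Wh = 0.1982 kWh
refrigerator: 208 W × 2.5 h = 520 Wh = 0.52 kWh
3D printer: 151 W × 4.18 h = 631 Wh = 0.6312 kWh
Total energy = 10.32 + 0.1982 + 0.52 + 0.6312 = 11.67 kWh
Cost = 11.67 kWh × $0.202 = $2.36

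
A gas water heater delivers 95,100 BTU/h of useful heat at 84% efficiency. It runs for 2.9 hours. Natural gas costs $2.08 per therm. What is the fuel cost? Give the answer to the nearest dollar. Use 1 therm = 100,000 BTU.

$7

Heat delivered = 95,100 BTU/h × 2.9 h = 275,790 BTU
Gas input = 275,790 / 0.84 = 328,321 BTU
= 328,321 / 100,000 = 3.283 therm
Cost = 3.283 × $2.08/therm = $6.83 ≈ $7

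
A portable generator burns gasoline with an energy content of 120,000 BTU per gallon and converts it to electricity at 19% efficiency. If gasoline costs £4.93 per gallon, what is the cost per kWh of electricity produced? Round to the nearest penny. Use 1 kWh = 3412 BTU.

Electrical output per gallon = 120,000 BTU × 0.19 / 3412 BTU/kWh = 6.682 kWh
Cost per kWh = £4.93 / 6.682 kWh = £0.738

£0.74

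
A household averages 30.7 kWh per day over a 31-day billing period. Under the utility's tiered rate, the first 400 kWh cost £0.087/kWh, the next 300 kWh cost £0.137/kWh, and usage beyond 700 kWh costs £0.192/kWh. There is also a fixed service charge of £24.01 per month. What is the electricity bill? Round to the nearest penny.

£148.24

Usage = 30.7 kWh/day × 31 days = 951.7 kWh
First 400 kWh × £0.087 = £34.80
Next 300 kWh × £0.137 = £41.10
Remaining 251.7 kWh × £0.192 = £48.33
Energy charge = £124.23; + service £24.01 = £148.24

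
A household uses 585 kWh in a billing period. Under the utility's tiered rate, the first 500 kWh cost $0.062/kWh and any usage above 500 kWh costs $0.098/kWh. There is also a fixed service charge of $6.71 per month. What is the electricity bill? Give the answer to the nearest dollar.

$46

First 500 kWh × $0.062 = $31.00
Remaining 85 kWh × $0.098 = $8.33
Energy charge = $39.33; + service $6.71 = $46.04 ≈ $46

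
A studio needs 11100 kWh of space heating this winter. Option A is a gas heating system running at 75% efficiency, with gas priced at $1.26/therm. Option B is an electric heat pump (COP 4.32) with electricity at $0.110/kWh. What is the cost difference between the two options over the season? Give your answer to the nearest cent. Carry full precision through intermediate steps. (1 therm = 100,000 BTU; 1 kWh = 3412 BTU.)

Heat load = 11100 kWh × 3412 = 37,873,200 BTU
Gas: input = 37,873,200 / 0.75 = 50,497,600 BTU = 505 therm → 505 × $1.26 = $636.27
Heat pump: 37,873,200 BTU / 3412 = 11,100 kWh heat; / 4.32 = 2,569 kWh in → × $0.110 = $282.64
Difference = |$636.27 − $282.64| = $353.63

$353.63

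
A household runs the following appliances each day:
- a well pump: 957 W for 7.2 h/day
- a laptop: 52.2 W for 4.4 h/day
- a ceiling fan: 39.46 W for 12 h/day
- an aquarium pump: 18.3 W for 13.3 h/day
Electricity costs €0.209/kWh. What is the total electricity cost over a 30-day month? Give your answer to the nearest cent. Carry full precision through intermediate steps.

€49.14

well pump: 957 W × 7.2 h × 30 d = 206,712 Wh = 206.7 kWh
laptop: 52.2 W × 4.4 h × 30 d = 6,890 Wh = 6.89 kWh
ceiling fan: 39.46 W × 12 h × 30 d = 14,206 Wh = 14.21 kWh
aquarium pump: 18.3 W × 13.3 h × 30 d = 7,302 Wh = 7.302 kWh
Total energy = 206.7 + 6.89 + 14.21 + 7.302 = 235.1 kWh
Cost = 235.1 kWh × €0.209 = €49.14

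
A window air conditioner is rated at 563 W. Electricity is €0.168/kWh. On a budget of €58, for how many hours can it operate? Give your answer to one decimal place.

613.2 h

Energy budget = €58 / €0.168 per kWh = 345.2 kWh = 345,238 Wh
Runtime = 345,238 Wh / 563 W = 613.2 h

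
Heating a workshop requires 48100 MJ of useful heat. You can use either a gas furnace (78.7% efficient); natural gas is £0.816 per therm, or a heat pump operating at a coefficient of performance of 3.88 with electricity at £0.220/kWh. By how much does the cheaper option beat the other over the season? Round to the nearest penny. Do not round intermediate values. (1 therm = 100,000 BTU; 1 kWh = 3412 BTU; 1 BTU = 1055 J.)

£284.94

Heat load = 48100 MJ = 48,100,000,000 J / 1055 = 45,592,417 BTU
Gas: input = 45,592,417 / 0.787 = 57,931,915 BTU = 579.3 therm → 579.3 × £0.816 = £472.72
Heat pump: 45,592,417 BTU / 3412 = 13,360 kWh heat; / 3.88 = 3,444 kWh in → × £0.220 = £757.66
Difference = |£472.72 − £757.66| = £284.94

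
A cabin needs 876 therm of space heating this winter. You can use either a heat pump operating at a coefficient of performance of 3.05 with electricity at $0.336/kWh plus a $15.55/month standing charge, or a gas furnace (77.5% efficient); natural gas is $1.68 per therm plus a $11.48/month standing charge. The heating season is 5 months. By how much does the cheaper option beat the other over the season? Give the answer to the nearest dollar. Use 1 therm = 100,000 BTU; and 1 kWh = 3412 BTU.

Heat load = 876 therm × 100,000 = 87,600,000 BTU
Gas: input = 87,600,000 / 0.775 = 113,032,258 BTU = 1,130 therm → 1,130 × $1.68 = $1,898.94; + 5 × $11.48 standing = $1,956.34
Heat pump: 87,600,000 BTU / 3412 = 25,670 kWh heat; / 3.05 = 8,418 kWh in → × $0.336 = $2,828.36; + 5 × $15.55 standing = $2,906.11
Difference = |$1,956.34 − $2,906.11| = $949.77 ≈ $950

$950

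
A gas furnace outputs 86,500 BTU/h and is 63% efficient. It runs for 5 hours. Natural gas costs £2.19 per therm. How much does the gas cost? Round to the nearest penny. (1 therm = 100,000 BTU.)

£15.03

Heat delivered = 86,500 BTU/h × 5 h = 432,500 BTU
Gas input = 432,500 / 0.63 = 686,508 BTU
= 686,508 / 100,000 = 6.865 therm
Cost = 6.865 × £2.19/therm = £15.03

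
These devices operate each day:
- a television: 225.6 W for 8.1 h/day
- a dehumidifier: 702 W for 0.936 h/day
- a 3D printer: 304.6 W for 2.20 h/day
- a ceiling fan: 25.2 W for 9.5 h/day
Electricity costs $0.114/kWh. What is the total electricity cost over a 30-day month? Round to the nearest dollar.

television: 225.6 W × 8.1 h × 30 d = 54,821 Wh = 54.82 kWh
dehumidifier: 702 W × 0.936 h × 30 d = 19,712 Wh = 19.71 kWh
3D printer: 304.6 W × 2.20 h × 30 d = 20,104 Wh = 20.1 kWh
ceiling fan: 25.2 W × 9.5 h × 30 d = 7,182 Wh = 7.182 kWh
Total energy = 54.82 + 19.71 + 20.1 + 7.182 = 101.8 kWh
Cost = 101.8 kWh × $0.114 = $11.61 ≈ $12

$12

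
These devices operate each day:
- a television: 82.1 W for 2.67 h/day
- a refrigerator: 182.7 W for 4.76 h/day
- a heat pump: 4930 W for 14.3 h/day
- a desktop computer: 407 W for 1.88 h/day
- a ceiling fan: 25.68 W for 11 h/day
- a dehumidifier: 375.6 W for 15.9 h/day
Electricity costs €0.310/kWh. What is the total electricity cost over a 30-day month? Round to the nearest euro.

television: 82.1 W × 2.67 h × 30 d = 6,576 Wh = 6.576 kWh
refrigerator: 182.7 W × 4.76 h × 30 d = 26,090 Wh = 26.09 kWh
heat pump: 4930 W × 14.3 h × 30 d = 2,114,970 Wh = 2,115 kWh
desktop computer: 407 W × 1.88 h × 30 d = 22,955 Wh = 22.95 kWh
ceiling fan: 25.68 W × 11 h × 30 d = 8,474 Wh = 8.474 kWh
dehumidifier: 375.6 W × 15.9 h × 30 d = 179,161 Wh = 179.2 kWh
Total energy = 6.576 + 26.09 + 2,115 + 22.95 + 8.474 + 179.2 = 2,358 kWh
Cost = 2,358 kWh × €0.310 = €731.05 ≈ €731

€731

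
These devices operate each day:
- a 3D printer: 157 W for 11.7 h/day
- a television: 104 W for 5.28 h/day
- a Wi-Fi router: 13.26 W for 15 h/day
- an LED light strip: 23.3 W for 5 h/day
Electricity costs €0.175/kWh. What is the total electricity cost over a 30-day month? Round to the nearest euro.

€14

3D printer: 157 W × 11.7 h × 30 d = 55,107 Wh = 55.11 kWh
television: 104 W × 5.28 h × 30 d = 16,474 Wh = 16.47 kWh
Wi-Fi router: 13.26 W × 15 h × 30 d = 5,967 Wh = 5.967 kWh
LED light strip: 23.3 W × 5 h × 30 d = 3,495 Wh = 3.495 kWh
Total energy = 55.11 + 16.47 + 5.967 + 3.495 = 81.04 kWh
Cost = 81.04 kWh × €0.175 = €14.18 ≈ €14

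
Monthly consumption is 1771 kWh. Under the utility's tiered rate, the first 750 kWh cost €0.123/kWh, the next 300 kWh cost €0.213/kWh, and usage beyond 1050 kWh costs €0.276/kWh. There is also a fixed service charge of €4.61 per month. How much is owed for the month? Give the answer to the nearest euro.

First 750 kWh × €0.123 = €92.25
Next 300 kWh × €0.213 = €63.90
Remaining 721 kWh × €0.276 = €199.00
Energy charge = €355.15; + service €4.61 = €359.76 ≈ €360

€360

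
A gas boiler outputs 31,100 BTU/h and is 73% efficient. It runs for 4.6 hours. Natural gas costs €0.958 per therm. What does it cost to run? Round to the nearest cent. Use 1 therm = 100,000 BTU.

Heat delivered = 31,100 BTU/h × 4.6 h = 143,060 BTU
Gas input = 143,060 / 0.73 = 195,973 BTU
= 195,973 / 100,000 = 1.96 therm
Cost = 1.96 × €0.958/therm = €1.88

€1.88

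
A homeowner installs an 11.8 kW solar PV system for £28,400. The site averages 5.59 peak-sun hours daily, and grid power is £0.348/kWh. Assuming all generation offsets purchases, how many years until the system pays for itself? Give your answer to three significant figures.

3.39 years

Daily generation = 11.8 kW × 5.59 h = 65.96 kWh
Annual generation = 65.96 × 365 = 24076 kWh
Annual savings = 24076 × £0.348 = £8,378.49
Payback = £28,400 / £8,378.49 = 3.39 years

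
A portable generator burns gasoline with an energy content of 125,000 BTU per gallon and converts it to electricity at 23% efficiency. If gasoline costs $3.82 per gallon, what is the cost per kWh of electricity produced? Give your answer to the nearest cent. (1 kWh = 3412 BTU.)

Electrical output per gallon = 125,000 BTU × 0.23 / 3412 BTU/kWh = 8.426 kWh
Cost per kWh = $3.82 / 8.426 kWh = $0.453

$0.45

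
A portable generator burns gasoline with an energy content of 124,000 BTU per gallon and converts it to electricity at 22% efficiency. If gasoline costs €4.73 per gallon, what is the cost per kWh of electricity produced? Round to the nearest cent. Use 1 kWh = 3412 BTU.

€0.59

Electrical output per gallon = 124,000 BTU × 0.22 / 3412 BTU/kWh = 7.995 kWh
Cost per kWh = €4.73 / 7.995 kWh = €0.592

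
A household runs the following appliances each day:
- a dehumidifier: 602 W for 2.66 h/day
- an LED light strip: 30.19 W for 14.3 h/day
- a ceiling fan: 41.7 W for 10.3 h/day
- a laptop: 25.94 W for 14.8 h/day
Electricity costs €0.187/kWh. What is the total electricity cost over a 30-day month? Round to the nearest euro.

€16

dehumidifier: 602 W × 2.66 h × 30 d = 48,040 Wh = 48.04 kWh
LED light strip: 30.19 W × 14.3 h × 30 d = 12,952 Wh = 12.95 kWh
ceiling fan: 41.7 W × 10.3 h × 30 d = 12,885 Wh = 12.89 kWh
laptop: 25.94 W × 14.8 h × 30 d = 11,517 Wh = 11.52 kWh
Total energy = 48.04 + 12.95 + 12.89 + 11.52 = 85.39 kWh
Cost = 85.39 kWh × €0.187 = €15.97 ≈ €16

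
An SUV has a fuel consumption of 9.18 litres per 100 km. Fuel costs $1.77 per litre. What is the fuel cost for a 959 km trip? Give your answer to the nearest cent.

$155.82

Fuel = 9.18 L/100 km × 959 km / 100 = 88.04 L
Cost = 88.04 L × $1.77/L = $155.82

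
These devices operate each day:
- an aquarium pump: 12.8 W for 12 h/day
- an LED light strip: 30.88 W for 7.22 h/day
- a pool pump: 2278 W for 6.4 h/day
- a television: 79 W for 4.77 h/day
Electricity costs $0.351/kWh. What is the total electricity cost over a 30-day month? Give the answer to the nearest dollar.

aquarium pump: 12.8 W × 12 h × 30 d = 4,608 Wh = 4.608 kWh
LED light strip: 30.88 W × 7.22 h × 30 d = 6,689 Wh = 6.689 kWh
pool pump: 2278 W × 6.4 h × 30 d = 437,376 Wh = 437.4 kWh
television: 79 W × 4.77 h × 30 d = 11,305 Wh = 11.3 kWh
Total energy = 4.608 + 6.689 + 437.4 + 11.3 = 460 kWh
Cost = 460 kWh × $0.351 = $161.45 ≈ $161

$161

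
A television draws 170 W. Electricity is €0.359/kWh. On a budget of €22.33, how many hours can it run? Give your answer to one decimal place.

365.9 h

Energy budget = €22.33 / €0.359 per kWh = 62.2 kWh = 62,201 Wh
Runtime = 62,201 Wh / 170 W = 365.9 h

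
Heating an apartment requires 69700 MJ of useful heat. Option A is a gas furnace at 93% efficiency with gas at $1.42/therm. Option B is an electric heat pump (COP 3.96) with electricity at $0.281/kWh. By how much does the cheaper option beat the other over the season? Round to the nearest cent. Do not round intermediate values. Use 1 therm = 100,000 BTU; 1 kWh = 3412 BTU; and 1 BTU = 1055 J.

Heat load = 69700 MJ = 69,700,000,000 J / 1055 = 66,066,351 BTU
Gas: input = 66,066,351 / 0.93 = 71,039,087 BTU = 710.4 therm → 710.4 × $1.42 = $1,008.76
Heat pump: 66,066,351 BTU / 3412 = 19,360 kWh heat; / 3.96 = 4,890 kWh in → × $0.281 = $1,373.99
Difference = |$1,008.76 − $1,373.99| = $365.23

$365.23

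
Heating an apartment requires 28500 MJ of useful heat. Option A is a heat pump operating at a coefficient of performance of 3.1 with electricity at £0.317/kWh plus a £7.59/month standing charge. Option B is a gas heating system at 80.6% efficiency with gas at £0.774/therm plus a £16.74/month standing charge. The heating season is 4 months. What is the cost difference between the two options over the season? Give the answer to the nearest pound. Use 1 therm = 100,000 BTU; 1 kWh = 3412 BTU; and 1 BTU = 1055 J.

Heat load = 28500 MJ = 28,500,000,000 J / 1055 = 27,014,218 BTU
Gas: input = 27,014,218 / 0.806 = 33,516,400 BTU = 335.2 therm → 335.2 × £0.774 = £259.42; + 4 × £16.74 standing = £326.38
Heat pump: 27,014,218 BTU / 3412 = 7,917 kWh heat; / 3.1 = 2,554 kWh in → × £0.317 = £809.62; + 4 × £7.59 standing = £839.98
Difference = |£326.38 − £839.98| = £513.60 ≈ £514

£514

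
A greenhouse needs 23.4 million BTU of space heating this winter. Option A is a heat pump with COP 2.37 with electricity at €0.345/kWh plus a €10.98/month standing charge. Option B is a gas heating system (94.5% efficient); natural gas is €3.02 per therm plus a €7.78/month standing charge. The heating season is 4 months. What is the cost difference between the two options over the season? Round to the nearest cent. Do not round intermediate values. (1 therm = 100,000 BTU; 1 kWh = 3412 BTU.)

€263.33

Heat load = 23.4 × 10⁶ BTU = 23,400,000 BTU
Gas: input = 23,400,000 / 0.945 = 24,761,905 BTU = 247.6 therm → 247.6 × €3.02 = €747.81; + 4 × €7.78 standing = €778.93
Heat pump: 23,400,000 BTU / 3412 = 6,858 kWh heat; / 2.37 = 2,894 kWh in → × €0.345 = €998.34; + 4 × €10.98 standing = €1,042.26
Difference = |€778.93 − €1,042.26| = €263.33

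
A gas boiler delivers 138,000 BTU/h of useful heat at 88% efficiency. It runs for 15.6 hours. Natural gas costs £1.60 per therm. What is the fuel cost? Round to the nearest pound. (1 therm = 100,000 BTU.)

£39

Heat delivered = 138,000 BTU/h × 15.6 h = 2,152,800 BTU
Gas input = 2,152,800 / 0.88 = 2,446,364 BTU
= 2,446,364 / 100,000 = 24.46 therm
Cost = 24.46 × £1.60/therm = £39.14 ≈ £39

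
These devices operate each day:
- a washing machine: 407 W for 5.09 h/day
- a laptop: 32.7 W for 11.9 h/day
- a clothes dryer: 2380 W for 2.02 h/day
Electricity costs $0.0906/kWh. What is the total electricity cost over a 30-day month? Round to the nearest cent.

washing machine: 407 W × 5.09 h × 30 d = 62,149 Wh = 62.15 kWh
laptop: 32.7 W × 11.9 h × 30 d = 11,674 Wh = 11.67 kWh
clothes dryer: 2380 W × 2.02 h × 30 d = 144,228 Wh = 144.2 kWh
Total energy = 62.15 + 11.67 + 144.2 = 218.1 kWh
Cost = 218.1 kWh × $0.0906 = $19.76

$19.76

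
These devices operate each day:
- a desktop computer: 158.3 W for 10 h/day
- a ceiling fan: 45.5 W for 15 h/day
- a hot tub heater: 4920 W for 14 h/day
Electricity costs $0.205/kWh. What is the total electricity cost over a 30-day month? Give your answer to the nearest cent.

$437.54

desktop computer: 158.3 W × 10 h × 30 d = 47,490 Wh = 47.49 kWh
ceiling fan: 45.5 W × 15 h × 30 d = 20,475 Wh = 20.48 kWh
hot tub heater: 4920 W × 14 h × 30 d = 2,066,400 Wh = 2,066 kWh
Total energy = 47.49 + 20.48 + 2,066 = 2,134 kWh
Cost = 2,134 kWh × $0.205 = $437.54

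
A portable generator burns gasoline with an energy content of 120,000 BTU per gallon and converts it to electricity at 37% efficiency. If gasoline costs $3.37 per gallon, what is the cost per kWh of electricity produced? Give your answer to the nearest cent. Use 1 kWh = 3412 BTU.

$0.26

Electrical output per gallon = 120,000 BTU × 0.37 / 3412 BTU/kWh = 13.01 kWh
Cost per kWh = $3.37 / 13.01 kWh = $0.259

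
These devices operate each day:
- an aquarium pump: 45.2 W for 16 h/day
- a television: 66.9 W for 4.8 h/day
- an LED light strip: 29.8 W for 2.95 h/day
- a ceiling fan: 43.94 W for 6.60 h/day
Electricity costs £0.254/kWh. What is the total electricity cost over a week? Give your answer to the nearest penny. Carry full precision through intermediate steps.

aquarium pump: 45.2 W × 16 h × 7 d = 5,062 Wh = 5.062 kWh
television: 66.9 W × 4.8 h × 7 d = 2,248 Wh = 2.248 kWh
LED light strip: 29.8 W × 2.95 h × 7 d = 615 Wh = 0.6154 kWh
ceiling fan: 43.94 W × 6.60 h × 7 d = 2,030 Wh = 2.03 kWh
Total energy = 5.062 + 2.248 + 0.6154 + 2.03 = 9.956 kWh
Cost = 9.956 kWh × £0.254 = £2.53

£2.53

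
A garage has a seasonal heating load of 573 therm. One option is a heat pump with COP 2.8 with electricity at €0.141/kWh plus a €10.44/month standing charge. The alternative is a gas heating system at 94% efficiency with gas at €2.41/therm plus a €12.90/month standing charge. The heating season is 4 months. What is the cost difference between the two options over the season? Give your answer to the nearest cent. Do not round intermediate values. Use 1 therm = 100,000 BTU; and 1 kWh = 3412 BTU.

€633.23

Heat load = 573 therm × 100,000 = 57,300,000 BTU
Gas: input = 57,300,000 / 0.940 = 60,957,447 BTU = 609.6 therm → 609.6 × €2.41 = €1,469.07; + 4 × €12.90 standing = €1,520.67
Heat pump: 57,300,000 BTU / 3412 = 16,790 kWh heat; / 2.8 = 5,998 kWh in → × €0.141 = €845.68; + 4 × €10.44 standing = €887.44
Difference = |€1,520.67 − €887.44| = €633.23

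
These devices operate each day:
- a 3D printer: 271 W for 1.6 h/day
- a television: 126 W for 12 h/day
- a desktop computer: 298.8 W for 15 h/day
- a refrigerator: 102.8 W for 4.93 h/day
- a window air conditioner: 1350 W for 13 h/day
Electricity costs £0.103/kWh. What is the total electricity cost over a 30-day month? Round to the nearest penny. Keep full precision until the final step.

£75.66

3D printer: 271 W × 1.6 h × 30 d = 13,008 Wh = 13.01 kWh
television: 126 W × 12 h × 30 d = 45,360 Wh = 45.36 kWh
desktop computer: 298.8 W × 15 h × 30 d = 134,460 Wh = 134.5 kWh
refrigerator: 102.8 W × 4.93 h × 30 d = 15,204 Wh = 15.2 kWh
window air conditioner: 1350 W × 13 h × 30 d = 526,500 Wh = 526.5 kWh
Total energy = 13.01 + 45.36 + 134.5 + 15.2 + 526.5 = 734.5 kWh
Cost = 734.5 kWh × £0.103 = £75.66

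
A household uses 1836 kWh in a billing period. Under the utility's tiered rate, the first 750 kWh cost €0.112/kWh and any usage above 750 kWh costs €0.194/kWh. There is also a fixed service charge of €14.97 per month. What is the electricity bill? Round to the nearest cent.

First 750 kWh × €0.112 = €84.00
Remaining 1086 kWh × €0.194 = €210.68
Energy charge = €294.68; + service €14.97 = €309.65

€309.65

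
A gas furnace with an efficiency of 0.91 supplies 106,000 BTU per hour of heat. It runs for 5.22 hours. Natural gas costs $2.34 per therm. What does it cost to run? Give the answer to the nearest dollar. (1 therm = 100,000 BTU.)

Heat delivered = 106,000 BTU/h × 5.22 h = 553,320 BTU
Gas input = 553,320 / 0.91 = 608,044 BTU
= 608,044 / 100,000 = 6.08 therm
Cost = 6.08 × $2.34/therm = $14.23 ≈ $14

$14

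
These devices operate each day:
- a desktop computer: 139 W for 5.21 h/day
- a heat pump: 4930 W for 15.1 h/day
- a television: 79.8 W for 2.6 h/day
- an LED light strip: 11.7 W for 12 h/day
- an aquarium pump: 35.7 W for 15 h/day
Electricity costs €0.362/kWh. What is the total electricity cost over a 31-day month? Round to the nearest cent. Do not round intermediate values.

€853.44

desktop computer: 139 W × 5.21 h × 31 d = 22,450 Wh = 22.45 kWh
heat pump: 4930 W × 15.1 h × 31 d = 2,307,733 Wh = 2,308 kWh
television: 79.8 W × 2.6 h × 31 d = 6,432 Wh = 6.432 kWh
LED light strip: 11.7 W × 12 h × 31 d = 4,352 Wh = 4.352 kWh
aquarium pump: 35.7 W × 15 h × 31 d = 16,600 Wh = 16.6 kWh
Total energy = 22.45 + 2,308 + 6.432 + 4.352 + 16.6 = 2,358 kWh
Cost = 2,358 kWh × €0.362 = €853.44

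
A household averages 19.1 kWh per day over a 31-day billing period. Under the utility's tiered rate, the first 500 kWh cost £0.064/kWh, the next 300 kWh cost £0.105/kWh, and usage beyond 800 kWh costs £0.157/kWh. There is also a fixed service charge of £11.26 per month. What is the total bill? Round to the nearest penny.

Usage = 19.1 kWh/day × 31 days = 592.1 kWh
First 500 kWh × £0.064 = £32.00
Next 92.1 kWh × £0.105 = £9.67
Remaining tier: 0 kWh (not reached)
Energy charge = £41.67; + service £11.26 = £52.93

£52.93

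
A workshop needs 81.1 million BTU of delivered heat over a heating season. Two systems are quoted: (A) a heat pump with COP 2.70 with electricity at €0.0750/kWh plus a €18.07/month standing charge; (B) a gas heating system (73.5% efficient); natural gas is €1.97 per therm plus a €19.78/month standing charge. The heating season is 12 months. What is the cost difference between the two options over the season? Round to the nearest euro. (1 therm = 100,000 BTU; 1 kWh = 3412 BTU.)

€1534

Heat load = 81.1 × 10⁶ BTU = 81,100,000 BTU
Gas: input = 81,100,000 / 0.735 = 110,340,136 BTU = 1,103 therm → 1,103 × €1.97 = €2,173.70; + 12 × €19.78 standing = €2,411.06
Heat pump: 81,100,000 BTU / 3412 = 23,770 kWh heat; / 2.70 = 8,803 kWh in → × €0.0750 = €660.25; + 12 × €18.07 standing = €877.09
Difference = |€2,411.06 − €877.09| = €1,533.97 ≈ €1534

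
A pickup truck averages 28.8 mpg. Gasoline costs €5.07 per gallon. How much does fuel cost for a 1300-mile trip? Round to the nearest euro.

€229

Fuel = 1300 mi / 28.8 mpg = 45.14 gal
Cost = 45.14 gal × €5.07/gal = €228.85 ≈ €229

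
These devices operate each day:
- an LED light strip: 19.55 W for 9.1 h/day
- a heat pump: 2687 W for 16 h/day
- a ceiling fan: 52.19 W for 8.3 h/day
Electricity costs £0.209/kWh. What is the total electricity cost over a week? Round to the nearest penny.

£63.79

LED light strip: 19.55 W × 9.1 h × 7 d = 1,245 Wh = 1.245 kWh
heat pump: 2687 W × 16 h × 7 d = 300,944 Wh = 300.9 kWh
ceiling fan: 52.19 W × 8.3 h × 7 d = 3,032 Wh = 3.032 kWh
Total energy = 1.245 + 300.9 + 3.032 = 305.2 kWh
Cost = 305.2 kWh × £0.209 = £63.79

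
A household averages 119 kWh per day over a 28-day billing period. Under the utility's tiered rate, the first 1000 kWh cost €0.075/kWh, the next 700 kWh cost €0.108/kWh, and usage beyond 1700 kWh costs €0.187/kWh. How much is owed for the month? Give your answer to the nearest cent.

Usage = 119 kWh/day × 28 days = 3332 kWh
First 1000 kWh × €0.075 = €75.00
Next 700 kWh × €0.108 = €75.60
Remaining 1632 kWh × €0.187 = €305.18
Total = €455.78

€455.78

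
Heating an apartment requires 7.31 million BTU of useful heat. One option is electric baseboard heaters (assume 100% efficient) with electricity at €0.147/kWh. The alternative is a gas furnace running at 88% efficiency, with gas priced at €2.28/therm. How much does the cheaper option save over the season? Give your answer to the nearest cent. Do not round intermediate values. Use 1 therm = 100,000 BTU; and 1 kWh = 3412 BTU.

€125.54

Heat load = 7.31 × 10⁶ BTU = 7,310,000 BTU
Gas: input = 7,310,000 / 0.88 = 8,306,818 BTU = 83.07 therm → 83.07 × €2.28 = €189.40
Electric: 7,310,000 BTU / 3412 = 2,142 kWh → × €0.147 = €314.94
Difference = |€189.40 − €314.94| = €125.54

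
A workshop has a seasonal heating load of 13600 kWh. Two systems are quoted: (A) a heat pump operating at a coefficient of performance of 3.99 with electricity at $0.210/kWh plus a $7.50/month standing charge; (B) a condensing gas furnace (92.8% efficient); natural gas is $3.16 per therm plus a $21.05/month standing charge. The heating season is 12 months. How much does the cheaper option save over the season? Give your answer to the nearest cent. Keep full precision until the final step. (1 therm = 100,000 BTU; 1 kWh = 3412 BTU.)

$1026.92

Heat load = 13600 kWh × 3412 = 46,403,200 BTU
Gas: input = 46,403,200 / 0.928 = 50,003,448 BTU = 500 therm → 500 × $3.16 = $1,580.11; + 12 × $21.05 standing = $1,832.71
Heat pump: 46,403,200 BTU / 3412 = 13,600 kWh heat; / 3.99 = 3,409 kWh in → × $0.210 = $715.79; + 12 × $7.50 standing = $805.79
Difference = |$1,832.71 − $805.79| = $1,026.92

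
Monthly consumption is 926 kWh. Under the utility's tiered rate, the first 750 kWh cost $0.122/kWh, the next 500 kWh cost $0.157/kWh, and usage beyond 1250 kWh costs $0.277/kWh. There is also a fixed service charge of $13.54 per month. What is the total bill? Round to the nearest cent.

First 750 kWh × $0.122 = $91.50
Next 176 kWh × $0.157 = $27.63
Remaining tier: 0 kWh (not reached)
Energy charge = $119.13; + service $13.54 = $132.67

$132.67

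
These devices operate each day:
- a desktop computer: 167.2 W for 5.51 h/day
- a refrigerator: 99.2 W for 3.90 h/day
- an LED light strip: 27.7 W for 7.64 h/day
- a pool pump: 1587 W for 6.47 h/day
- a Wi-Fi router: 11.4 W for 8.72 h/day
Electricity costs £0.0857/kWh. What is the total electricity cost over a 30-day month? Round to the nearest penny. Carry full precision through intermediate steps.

desktop computer: 167.2 W × 5.51 h × 30 d = 27,638 Wh = 27.64 kWh
refrigerator: 99.2 W × 3.90 h × 30 d = 11,606 Wh = 11.61 kWh
LED light strip: 27.7 W × 7.64 h × 30 d = 6,349 Wh = 6.349 kWh
pool pump: 1587 W × 6.47 h × 30 d = 308,037 Wh = 308 kWh
Wi-Fi router: 11.4 W × 8.72 h × 30 d = 2,982 Wh = 2.982 kWh
Total energy = 27.64 + 11.61 + 6.349 + 308 + 2.982 = 356.6 kWh
Cost = 356.6 kWh × £0.0857 = £30.56

£30.56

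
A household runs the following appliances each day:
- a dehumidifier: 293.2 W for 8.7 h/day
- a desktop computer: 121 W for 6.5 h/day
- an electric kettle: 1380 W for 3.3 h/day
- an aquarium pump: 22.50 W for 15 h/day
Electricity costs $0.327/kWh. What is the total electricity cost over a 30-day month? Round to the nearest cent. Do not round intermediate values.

dehumidifier: 293.2 W × 8.7 h × 30 d = 76,525 Wh = 76.53 kWh
desktop computer: 121 W × 6.5 h × 30 d = 23,595 Wh = 23.59 kWh
electric kettle: 1380 W × 3.3 h × 30 d = 136,620 Wh = 136.6 kWh
aquarium pump: 22.50 W × 15 h × 30 d = 10,125 Wh = 10.12 kWh
Total energy = 76.53 + 23.59 + 136.6 + 10.12 = 246.9 kWh
Cost = 246.9 kWh × $0.327 = $80.72

$80.72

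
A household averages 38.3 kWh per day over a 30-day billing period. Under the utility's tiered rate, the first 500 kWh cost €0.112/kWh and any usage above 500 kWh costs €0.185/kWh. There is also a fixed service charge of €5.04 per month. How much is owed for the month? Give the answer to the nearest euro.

€181

Usage = 38.3 kWh/day × 30 days = 1149 kWh
First 500 kWh × €0.112 = €56.00
Remaining 649 kWh × €0.185 = €120.06
Energy charge = €176.06; + service €5.04 = €181.10 ≈ €181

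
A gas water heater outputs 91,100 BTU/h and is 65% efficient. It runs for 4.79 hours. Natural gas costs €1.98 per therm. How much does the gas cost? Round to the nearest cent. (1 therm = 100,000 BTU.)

Heat delivered = 91,100 BTU/h × 4.79 h = 436,369 BTU
Gas input = 436,369 / 0.65 = 671,337 BTU
= 671,337 / 100,000 = 6.713 therm
Cost = 6.713 × €1.98/therm = €13.29

€13.29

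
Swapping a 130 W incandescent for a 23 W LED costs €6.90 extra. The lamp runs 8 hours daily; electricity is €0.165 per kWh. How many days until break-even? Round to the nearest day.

Power saved = 130 − 23 = 107 W
Daily energy saved = 107 W × 8 h = 856 Wh = 0.856 kWh
Daily savings = 0.856 × €0.165 = €0.1412
Payback = €6.90 / €0.1412 per day = 48.85 days

49 days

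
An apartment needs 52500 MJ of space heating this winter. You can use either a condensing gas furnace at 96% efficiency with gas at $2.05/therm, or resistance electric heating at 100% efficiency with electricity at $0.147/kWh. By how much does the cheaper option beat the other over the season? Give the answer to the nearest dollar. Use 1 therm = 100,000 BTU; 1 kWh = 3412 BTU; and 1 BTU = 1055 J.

$1081

Heat load = 52500 MJ = 52,500,000,000 J / 1055 = 49,763,033 BTU
Gas: input = 49,763,033 / 0.96 = 51,836,493 BTU = 518.4 therm → 518.4 × $2.05 = $1,062.65
Electric: 49,763,033 BTU / 3412 = 14,580 kWh → × $0.147 = $2,143.95
Difference = |$1,062.65 − $2,143.95| = $1,081.30 ≈ $1081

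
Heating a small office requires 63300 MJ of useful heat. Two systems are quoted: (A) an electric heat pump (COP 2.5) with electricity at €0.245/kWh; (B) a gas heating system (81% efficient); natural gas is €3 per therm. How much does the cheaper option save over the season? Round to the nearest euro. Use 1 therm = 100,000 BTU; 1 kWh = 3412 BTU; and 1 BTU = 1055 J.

Heat load = 63300 MJ = 63,300,000,000 J / 1055 = 60,000,000 BTU
Gas: input = 60,000,000 / 0.81 = 74,074,074 BTU = 740.7 therm → 740.7 × €3 = €2,222.22
Heat pump: 60,000,000 BTU / 3412 = 17,580 kWh heat; / 2.5 = 7,034 kWh in → × €0.245 = €1,723.33
Difference = |€2,222.22 − €1,723.33| = €498.89 ≈ €499

€499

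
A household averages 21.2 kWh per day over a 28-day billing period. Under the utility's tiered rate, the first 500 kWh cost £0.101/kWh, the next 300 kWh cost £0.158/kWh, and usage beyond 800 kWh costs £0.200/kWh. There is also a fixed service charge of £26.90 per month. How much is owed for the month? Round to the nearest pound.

£92

Usage = 21.2 kWh/day × 28 days = 593.6 kWh
First 500 kWh × £0.101 = £50.50
Next 93.6 kWh × £0.158 = £14.79
Remaining tier: 0 kWh (not reached)
Energy charge = £65.29; + service £26.90 = £92.19 ≈ £92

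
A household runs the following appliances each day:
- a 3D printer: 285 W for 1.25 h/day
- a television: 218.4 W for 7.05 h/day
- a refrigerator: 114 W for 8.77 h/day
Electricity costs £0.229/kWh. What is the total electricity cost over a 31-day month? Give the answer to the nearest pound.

3D printer: 285 W × 1.25 h × 31 d = 11,044 Wh = 11.04 kWh
television: 218.4 W × 7.05 h × 31 d = 47,731 Wh = 47.73 kWh
refrigerator: 114 W × 8.77 h × 31 d = 30,993 Wh = 30.99 kWh
Total energy = 11.04 + 47.73 + 30.99 = 89.77 kWh
Cost = 89.77 kWh × £0.229 = £20.56 ≈ £21

£21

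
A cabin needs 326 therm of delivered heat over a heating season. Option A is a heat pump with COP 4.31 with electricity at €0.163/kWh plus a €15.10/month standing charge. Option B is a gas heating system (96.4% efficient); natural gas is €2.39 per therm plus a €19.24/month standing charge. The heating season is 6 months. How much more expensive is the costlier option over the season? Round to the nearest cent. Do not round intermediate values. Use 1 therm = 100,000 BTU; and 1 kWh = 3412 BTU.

Heat load = 326 therm × 100,000 = 32,600,000 BTU
Gas: input = 32,600,000 / 0.964 = 33,817,427 BTU = 338.2 therm → 338.2 × €2.39 = €808.24; + 6 × €19.24 standing = €923.68
Heat pump: 32,600,000 BTU / 3412 = 9,555 kWh heat; / 4.31 = 2,217 kWh in → × €0.163 = €361.34; + 6 × €15.10 standing = €451.94
Difference = |€923.68 − €451.94| = €471.73

€471.73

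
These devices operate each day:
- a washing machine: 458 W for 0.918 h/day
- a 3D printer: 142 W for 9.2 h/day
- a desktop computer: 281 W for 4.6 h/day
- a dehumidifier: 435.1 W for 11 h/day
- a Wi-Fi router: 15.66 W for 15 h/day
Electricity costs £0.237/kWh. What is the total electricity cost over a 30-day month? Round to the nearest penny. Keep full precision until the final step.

washing machine: 458 W × 0.918 h × 30 d = 12,613 Wh = 12.61 kWh
3D printer: 142 W × 9.2 h × 30 d = 39,192 Wh = 39.19 kWh
desktop computer: 281 W × 4.6 h × 30 d = 38,778 Wh = 38.78 kWh
dehumidifier: 435.1 W × 11 h × 30 d = 143,583 Wh = 143.6 kWh
Wi-Fi router: 15.66 W × 15 h × 30 d = 7,047 Wh = 7.047 kWh
Total energy = 12.61 + 39.19 + 38.78 + 143.6 + 7.047 = 241.2 kWh
Cost = 241.2 kWh × £0.237 = £57.17

£57.17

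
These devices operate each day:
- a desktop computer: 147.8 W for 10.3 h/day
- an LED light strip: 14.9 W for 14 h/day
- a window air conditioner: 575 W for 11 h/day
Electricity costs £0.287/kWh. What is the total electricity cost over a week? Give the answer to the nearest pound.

desktop computer: 147.8 W × 10.3 h × 7 d = 10,656 Wh = 10.66 kWh
LED light strip: 14.9 W × 14 h × 7 d = 1,460 Wh = 1.46 kWh
window air conditioner: 575 W × 11 h × 7 d = 44,275 Wh = 44.27 kWh
Total energy = 10.66 + 1.46 + 44.27 = 56.39 kWh
Cost = 56.39 kWh × £0.287 = £16.18 ≈ £16

£16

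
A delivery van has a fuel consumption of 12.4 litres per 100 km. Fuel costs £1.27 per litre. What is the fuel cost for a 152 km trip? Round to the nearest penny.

Fuel = 12.4 L/100 km × 152 km / 100 = 18.85 L
Cost = 18.85 L × £1.27/L = £23.94

£23.94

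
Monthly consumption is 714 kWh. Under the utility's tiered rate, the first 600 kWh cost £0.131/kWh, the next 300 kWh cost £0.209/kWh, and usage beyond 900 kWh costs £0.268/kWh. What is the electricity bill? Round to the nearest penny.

First 600 kWh × £0.131 = £78.60
Next 114 kWh × £0.209 = £23.83
Remaining tier: 0 kWh (not reached)
Total = £102.43

£102.43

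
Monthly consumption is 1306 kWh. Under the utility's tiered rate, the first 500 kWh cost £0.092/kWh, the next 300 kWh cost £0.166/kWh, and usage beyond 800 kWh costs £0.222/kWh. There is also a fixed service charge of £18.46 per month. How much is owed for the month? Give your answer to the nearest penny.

£226.59

First 500 kWh × £0.092 = £46.00
Next 300 kWh × £0.166 = £49.80
Remaining 506 kWh × £0.222 = £112.33
Energy charge = £208.13; + service £18.46 = £226.59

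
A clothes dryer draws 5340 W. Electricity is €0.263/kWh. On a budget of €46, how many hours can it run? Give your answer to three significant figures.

32.8 h

Energy budget = €46 / €0.263 per kWh = 174.9 kWh = 174,905 Wh
Runtime = 174,905 Wh / 5340 W = 32.75 h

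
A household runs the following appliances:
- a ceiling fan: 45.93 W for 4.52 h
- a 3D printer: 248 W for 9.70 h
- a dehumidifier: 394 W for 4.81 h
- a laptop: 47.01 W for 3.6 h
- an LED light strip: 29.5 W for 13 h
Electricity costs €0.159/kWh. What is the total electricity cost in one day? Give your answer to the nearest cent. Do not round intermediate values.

ceiling fan: 45.93 W × 4.52 h = 208 Wh = 0.2076 kWh
3D printer: 248 W × 9.70 h = 2,406 Wh = 2.406 kWh
dehumidifier: 394 W × 4.81 h = 1,895 Wh = 1.895 kWh
laptop: 47.01 W × 3.6 h = 169 Wh = 0.1692 kWh
LED light strip: 29.5 W × 13 h = 384 Wh = 0.3835 kWh
Total energy = 0.2076 + 2.406 + 1.895 + 0.1692 + 0.3835 = 5.061 kWh
Cost = 5.061 kWh × €0.159 = €0.80

€0.80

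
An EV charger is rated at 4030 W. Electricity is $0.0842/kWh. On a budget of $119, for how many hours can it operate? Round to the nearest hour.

351 h

Energy budget = $119 / $0.0842 per kWh = 1,413 kWh = 1,413,302 Wh
Runtime = 1,413,302 Wh / 4030 W = 350.7 h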